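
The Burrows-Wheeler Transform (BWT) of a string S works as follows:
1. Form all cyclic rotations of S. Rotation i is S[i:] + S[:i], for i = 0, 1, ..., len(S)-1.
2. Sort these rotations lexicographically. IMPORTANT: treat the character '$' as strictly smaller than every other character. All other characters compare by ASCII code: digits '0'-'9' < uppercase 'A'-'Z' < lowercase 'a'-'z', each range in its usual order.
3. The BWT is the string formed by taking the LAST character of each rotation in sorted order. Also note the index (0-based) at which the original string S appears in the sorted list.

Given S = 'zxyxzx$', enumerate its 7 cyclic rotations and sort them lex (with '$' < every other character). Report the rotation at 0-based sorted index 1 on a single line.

Answer: x$zxyxz

Derivation:
All 7 rotations (rotation i = S[i:]+S[:i]):
  rot[0] = zxyxzx$
  rot[1] = xyxzx$z
  rot[2] = yxzx$zx
  rot[3] = xzx$zxy
  rot[4] = zx$zxyx
  rot[5] = x$zxyxz
  rot[6] = $zxyxzx
Sorted (with $ < everything):
  sorted[0] = $zxyxzx
  sorted[1] = x$zxyxz
  sorted[2] = xyxzx$z
  sorted[3] = xzx$zxy
  sorted[4] = yxzx$zx
  sorted[5] = zx$zxyx
  sorted[6] = zxyxzx$
sorted[1] = x$zxyxz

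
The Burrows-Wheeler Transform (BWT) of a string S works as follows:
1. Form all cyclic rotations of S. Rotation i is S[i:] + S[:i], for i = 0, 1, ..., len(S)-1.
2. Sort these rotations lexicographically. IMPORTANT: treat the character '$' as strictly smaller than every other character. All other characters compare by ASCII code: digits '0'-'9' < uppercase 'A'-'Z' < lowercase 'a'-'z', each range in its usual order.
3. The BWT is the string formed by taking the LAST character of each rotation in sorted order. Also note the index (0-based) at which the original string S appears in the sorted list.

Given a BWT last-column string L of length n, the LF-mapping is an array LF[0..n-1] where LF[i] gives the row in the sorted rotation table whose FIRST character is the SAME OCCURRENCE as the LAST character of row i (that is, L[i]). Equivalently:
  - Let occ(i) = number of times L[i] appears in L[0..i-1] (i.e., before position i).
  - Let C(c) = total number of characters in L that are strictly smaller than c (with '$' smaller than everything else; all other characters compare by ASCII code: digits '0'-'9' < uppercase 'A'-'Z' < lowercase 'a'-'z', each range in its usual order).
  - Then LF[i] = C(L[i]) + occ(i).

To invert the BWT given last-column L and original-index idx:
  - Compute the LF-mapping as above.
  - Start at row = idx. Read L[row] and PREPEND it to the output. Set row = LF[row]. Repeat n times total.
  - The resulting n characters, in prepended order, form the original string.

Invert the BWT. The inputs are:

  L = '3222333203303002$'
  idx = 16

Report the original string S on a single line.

Answer: 3320220320303233$

Derivation:
LF mapping: 10 5 6 7 11 12 13 8 1 14 15 2 16 3 4 9 0
Walk LF starting at row 16, prepending L[row]:
  step 1: row=16, L[16]='$', prepend. Next row=LF[16]=0
  step 2: row=0, L[0]='3', prepend. Next row=LF[0]=10
  step 3: row=10, L[10]='3', prepend. Next row=LF[10]=15
  step 4: row=15, L[15]='2', prepend. Next row=LF[15]=9
  step 5: row=9, L[9]='3', prepend. Next row=LF[9]=14
  step 6: row=14, L[14]='0', prepend. Next row=LF[14]=4
  step 7: row=4, L[4]='3', prepend. Next row=LF[4]=11
  step 8: row=11, L[11]='0', prepend. Next row=LF[11]=2
  step 9: row=2, L[2]='2', prepend. Next row=LF[2]=6
  step 10: row=6, L[6]='3', prepend. Next row=LF[6]=13
  step 11: row=13, L[13]='0', prepend. Next row=LF[13]=3
  step 12: row=3, L[3]='2', prepend. Next row=LF[3]=7
  step 13: row=7, L[7]='2', prepend. Next row=LF[7]=8
  step 14: row=8, L[8]='0', prepend. Next row=LF[8]=1
  step 15: row=1, L[1]='2', prepend. Next row=LF[1]=5
  step 16: row=5, L[5]='3', prepend. Next row=LF[5]=12
  step 17: row=12, L[12]='3', prepend. Next row=LF[12]=16
Reversed output: 3320220320303233$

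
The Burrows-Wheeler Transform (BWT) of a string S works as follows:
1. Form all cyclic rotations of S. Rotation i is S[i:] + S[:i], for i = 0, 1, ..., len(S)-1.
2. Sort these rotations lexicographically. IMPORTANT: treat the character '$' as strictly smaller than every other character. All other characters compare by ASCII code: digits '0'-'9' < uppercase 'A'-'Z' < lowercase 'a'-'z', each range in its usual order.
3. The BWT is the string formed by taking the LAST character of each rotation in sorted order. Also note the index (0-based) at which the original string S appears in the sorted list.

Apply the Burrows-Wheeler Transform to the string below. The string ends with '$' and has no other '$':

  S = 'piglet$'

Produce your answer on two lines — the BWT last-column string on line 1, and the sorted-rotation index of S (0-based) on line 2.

All 7 rotations (rotation i = S[i:]+S[:i]):
  rot[0] = piglet$
  rot[1] = iglet$p
  rot[2] = glet$pi
  rot[3] = let$pig
  rot[4] = et$pigl
  rot[5] = t$pigle
  rot[6] = $piglet
Sorted (with $ < everything):
  sorted[0] = $piglet  (last char: 't')
  sorted[1] = et$pigl  (last char: 'l')
  sorted[2] = glet$pi  (last char: 'i')
  sorted[3] = iglet$p  (last char: 'p')
  sorted[4] = let$pig  (last char: 'g')
  sorted[5] = piglet$  (last char: '$')
  sorted[6] = t$pigle  (last char: 'e')
Last column: tlipg$e
Original string S is at sorted index 5

Answer: tlipg$e
5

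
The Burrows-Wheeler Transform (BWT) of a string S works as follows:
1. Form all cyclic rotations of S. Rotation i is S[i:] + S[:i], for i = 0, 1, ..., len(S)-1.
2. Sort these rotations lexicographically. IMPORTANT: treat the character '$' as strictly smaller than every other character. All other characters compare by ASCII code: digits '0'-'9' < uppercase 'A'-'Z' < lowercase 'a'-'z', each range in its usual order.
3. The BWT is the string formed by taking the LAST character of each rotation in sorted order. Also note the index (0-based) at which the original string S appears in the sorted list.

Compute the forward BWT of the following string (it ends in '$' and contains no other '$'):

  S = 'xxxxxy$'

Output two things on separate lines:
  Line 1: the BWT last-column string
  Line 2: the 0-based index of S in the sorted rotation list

Answer: y$xxxxx
1

Derivation:
All 7 rotations (rotation i = S[i:]+S[:i]):
  rot[0] = xxxxxy$
  rot[1] = xxxxy$x
  rot[2] = xxxy$xx
  rot[3] = xxy$xxx
  rot[4] = xy$xxxx
  rot[5] = y$xxxxx
  rot[6] = $xxxxxy
Sorted (with $ < everything):
  sorted[0] = $xxxxxy  (last char: 'y')
  sorted[1] = xxxxxy$  (last char: '$')
  sorted[2] = xxxxy$x  (last char: 'x')
  sorted[3] = xxxy$xx  (last char: 'x')
  sorted[4] = xxy$xxx  (last char: 'x')
  sorted[5] = xy$xxxx  (last char: 'x')
  sorted[6] = y$xxxxx  (last char: 'x')
Last column: y$xxxxx
Original string S is at sorted index 1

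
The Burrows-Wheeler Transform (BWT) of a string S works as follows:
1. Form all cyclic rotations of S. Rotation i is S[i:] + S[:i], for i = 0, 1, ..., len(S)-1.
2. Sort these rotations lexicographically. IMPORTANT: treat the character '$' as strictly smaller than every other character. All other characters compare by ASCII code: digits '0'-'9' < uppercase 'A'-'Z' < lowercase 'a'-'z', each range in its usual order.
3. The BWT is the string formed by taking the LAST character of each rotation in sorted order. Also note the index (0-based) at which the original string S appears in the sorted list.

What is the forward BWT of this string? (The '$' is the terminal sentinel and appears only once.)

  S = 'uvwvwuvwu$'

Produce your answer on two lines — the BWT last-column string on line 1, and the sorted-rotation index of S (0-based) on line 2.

All 10 rotations (rotation i = S[i:]+S[:i]):
  rot[0] = uvwvwuvwu$
  rot[1] = vwvwuvwu$u
  rot[2] = wvwuvwu$uv
  rot[3] = vwuvwu$uvw
  rot[4] = wuvwu$uvwv
  rot[5] = uvwu$uvwvw
  rot[6] = vwu$uvwvwu
  rot[7] = wu$uvwvwuv
  rot[8] = u$uvwvwuvw
  rot[9] = $uvwvwuvwu
Sorted (with $ < everything):
  sorted[0] = $uvwvwuvwu  (last char: 'u')
  sorted[1] = u$uvwvwuvw  (last char: 'w')
  sorted[2] = uvwu$uvwvw  (last char: 'w')
  sorted[3] = uvwvwuvwu$  (last char: '$')
  sorted[4] = vwu$uvwvwu  (last char: 'u')
  sorted[5] = vwuvwu$uvw  (last char: 'w')
  sorted[6] = vwvwuvwu$u  (last char: 'u')
  sorted[7] = wu$uvwvwuv  (last char: 'v')
  sorted[8] = wuvwu$uvwv  (last char: 'v')
  sorted[9] = wvwuvwu$uv  (last char: 'v')
Last column: uww$uwuvvv
Original string S is at sorted index 3

Answer: uww$uwuvvv
3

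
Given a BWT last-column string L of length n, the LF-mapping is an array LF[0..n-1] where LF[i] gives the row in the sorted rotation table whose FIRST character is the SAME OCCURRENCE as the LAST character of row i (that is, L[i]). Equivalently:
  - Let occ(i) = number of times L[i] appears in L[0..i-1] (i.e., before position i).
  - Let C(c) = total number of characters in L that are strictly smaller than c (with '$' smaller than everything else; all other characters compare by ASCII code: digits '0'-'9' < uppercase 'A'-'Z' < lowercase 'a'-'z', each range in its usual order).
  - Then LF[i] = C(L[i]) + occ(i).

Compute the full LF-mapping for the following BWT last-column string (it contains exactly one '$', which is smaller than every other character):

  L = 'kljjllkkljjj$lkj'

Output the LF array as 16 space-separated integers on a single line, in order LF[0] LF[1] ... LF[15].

Answer: 7 11 1 2 12 13 8 9 14 3 4 5 0 15 10 6

Derivation:
Char counts: '$':1, 'j':6, 'k':4, 'l':5
C (first-col start): C('$')=0, C('j')=1, C('k')=7, C('l')=11
L[0]='k': occ=0, LF[0]=C('k')+0=7+0=7
L[1]='l': occ=0, LF[1]=C('l')+0=11+0=11
L[2]='j': occ=0, LF[2]=C('j')+0=1+0=1
L[3]='j': occ=1, LF[3]=C('j')+1=1+1=2
L[4]='l': occ=1, LF[4]=C('l')+1=11+1=12
L[5]='l': occ=2, LF[5]=C('l')+2=11+2=13
L[6]='k': occ=1, LF[6]=C('k')+1=7+1=8
L[7]='k': occ=2, LF[7]=C('k')+2=7+2=9
L[8]='l': occ=3, LF[8]=C('l')+3=11+3=14
L[9]='j': occ=2, LF[9]=C('j')+2=1+2=3
L[10]='j': occ=3, LF[10]=C('j')+3=1+3=4
L[11]='j': occ=4, LF[11]=C('j')+4=1+4=5
L[12]='$': occ=0, LF[12]=C('$')+0=0+0=0
L[13]='l': occ=4, LF[13]=C('l')+4=11+4=15
L[14]='k': occ=3, LF[14]=C('k')+3=7+3=10
L[15]='j': occ=5, LF[15]=C('j')+5=1+5=6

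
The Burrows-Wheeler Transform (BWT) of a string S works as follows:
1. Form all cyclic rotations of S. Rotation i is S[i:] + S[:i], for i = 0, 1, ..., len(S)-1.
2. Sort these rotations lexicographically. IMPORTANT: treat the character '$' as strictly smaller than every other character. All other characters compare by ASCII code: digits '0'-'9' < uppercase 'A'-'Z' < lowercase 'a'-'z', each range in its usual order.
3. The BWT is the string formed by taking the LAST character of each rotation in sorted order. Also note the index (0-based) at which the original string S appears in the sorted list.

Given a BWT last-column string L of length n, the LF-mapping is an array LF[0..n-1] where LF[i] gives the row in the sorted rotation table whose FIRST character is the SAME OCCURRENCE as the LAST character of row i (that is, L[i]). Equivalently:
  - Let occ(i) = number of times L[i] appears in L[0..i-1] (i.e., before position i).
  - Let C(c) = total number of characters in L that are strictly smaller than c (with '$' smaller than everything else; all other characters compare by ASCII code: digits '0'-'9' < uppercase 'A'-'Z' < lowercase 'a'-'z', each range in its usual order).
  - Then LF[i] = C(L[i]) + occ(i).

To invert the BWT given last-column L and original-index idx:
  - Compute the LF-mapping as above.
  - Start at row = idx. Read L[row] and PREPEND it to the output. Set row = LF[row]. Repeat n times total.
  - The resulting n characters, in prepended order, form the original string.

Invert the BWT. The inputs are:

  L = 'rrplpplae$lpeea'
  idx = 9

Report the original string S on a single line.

LF mapping: 13 14 9 6 10 11 7 1 3 0 8 12 4 5 2
Walk LF starting at row 9, prepending L[row]:
  step 1: row=9, L[9]='$', prepend. Next row=LF[9]=0
  step 2: row=0, L[0]='r', prepend. Next row=LF[0]=13
  step 3: row=13, L[13]='e', prepend. Next row=LF[13]=5
  step 4: row=5, L[5]='p', prepend. Next row=LF[5]=11
  step 5: row=11, L[11]='p', prepend. Next row=LF[11]=12
  step 6: row=12, L[12]='e', prepend. Next row=LF[12]=4
  step 7: row=4, L[4]='p', prepend. Next row=LF[4]=10
  step 8: row=10, L[10]='l', prepend. Next row=LF[10]=8
  step 9: row=8, L[8]='e', prepend. Next row=LF[8]=3
  step 10: row=3, L[3]='l', prepend. Next row=LF[3]=6
  step 11: row=6, L[6]='l', prepend. Next row=LF[6]=7
  step 12: row=7, L[7]='a', prepend. Next row=LF[7]=1
  step 13: row=1, L[1]='r', prepend. Next row=LF[1]=14
  step 14: row=14, L[14]='a', prepend. Next row=LF[14]=2
  step 15: row=2, L[2]='p', prepend. Next row=LF[2]=9
Reversed output: parallelpepper$

Answer: parallelpepper$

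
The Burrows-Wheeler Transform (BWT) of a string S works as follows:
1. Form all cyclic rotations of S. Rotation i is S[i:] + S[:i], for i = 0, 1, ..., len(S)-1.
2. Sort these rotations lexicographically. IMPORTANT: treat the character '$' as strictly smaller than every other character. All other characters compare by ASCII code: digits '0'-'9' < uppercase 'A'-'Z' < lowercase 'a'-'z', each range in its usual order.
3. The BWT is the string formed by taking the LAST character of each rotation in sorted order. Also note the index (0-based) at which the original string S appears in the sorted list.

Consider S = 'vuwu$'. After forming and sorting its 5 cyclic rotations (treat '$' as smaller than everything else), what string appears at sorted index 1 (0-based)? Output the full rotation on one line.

All 5 rotations (rotation i = S[i:]+S[:i]):
  rot[0] = vuwu$
  rot[1] = uwu$v
  rot[2] = wu$vu
  rot[3] = u$vuw
  rot[4] = $vuwu
Sorted (with $ < everything):
  sorted[0] = $vuwu
  sorted[1] = u$vuw
  sorted[2] = uwu$v
  sorted[3] = vuwu$
  sorted[4] = wu$vu
sorted[1] = u$vuw

Answer: u$vuw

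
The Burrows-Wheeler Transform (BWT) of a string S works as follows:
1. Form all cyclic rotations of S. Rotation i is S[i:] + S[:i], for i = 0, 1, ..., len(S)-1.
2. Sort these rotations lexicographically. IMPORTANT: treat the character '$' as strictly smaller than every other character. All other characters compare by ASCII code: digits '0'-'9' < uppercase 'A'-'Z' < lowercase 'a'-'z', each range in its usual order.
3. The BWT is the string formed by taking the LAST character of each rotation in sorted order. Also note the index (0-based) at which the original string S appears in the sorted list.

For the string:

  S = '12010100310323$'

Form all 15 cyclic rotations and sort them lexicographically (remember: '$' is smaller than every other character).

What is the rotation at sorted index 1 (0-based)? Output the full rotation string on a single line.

All 15 rotations (rotation i = S[i:]+S[:i]):
  rot[0] = 12010100310323$
  rot[1] = 2010100310323$1
  rot[2] = 010100310323$12
  rot[3] = 10100310323$120
  rot[4] = 0100310323$1201
  rot[5] = 100310323$12010
  rot[6] = 00310323$120101
  rot[7] = 0310323$1201010
  rot[8] = 310323$12010100
  rot[9] = 10323$120101003
  rot[10] = 0323$1201010031
  rot[11] = 323$12010100310
  rot[12] = 23$120101003103
  rot[13] = 3$1201010031032
  rot[14] = $12010100310323
Sorted (with $ < everything):
  sorted[0] = $12010100310323
  sorted[1] = 00310323$120101
  sorted[2] = 0100310323$1201
  sorted[3] = 010100310323$12
  sorted[4] = 0310323$1201010
  sorted[5] = 0323$1201010031
  sorted[6] = 100310323$12010
  sorted[7] = 10100310323$120
  sorted[8] = 10323$120101003
  sorted[9] = 12010100310323$
  sorted[10] = 2010100310323$1
  sorted[11] = 23$120101003103
  sorted[12] = 3$1201010031032
  sorted[13] = 310323$12010100
  sorted[14] = 323$12010100310
sorted[1] = 00310323$120101

Answer: 00310323$120101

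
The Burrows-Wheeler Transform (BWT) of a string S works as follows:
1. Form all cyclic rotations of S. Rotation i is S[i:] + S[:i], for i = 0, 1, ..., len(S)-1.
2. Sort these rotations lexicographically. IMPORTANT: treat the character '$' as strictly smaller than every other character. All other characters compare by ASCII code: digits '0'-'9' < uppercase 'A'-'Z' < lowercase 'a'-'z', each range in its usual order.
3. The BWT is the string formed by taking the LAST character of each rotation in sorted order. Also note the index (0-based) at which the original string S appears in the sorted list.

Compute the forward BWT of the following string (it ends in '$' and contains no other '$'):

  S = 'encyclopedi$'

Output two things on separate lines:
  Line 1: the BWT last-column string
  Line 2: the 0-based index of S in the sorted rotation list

All 12 rotations (rotation i = S[i:]+S[:i]):
  rot[0] = encyclopedi$
  rot[1] = ncyclopedi$e
  rot[2] = cyclopedi$en
  rot[3] = yclopedi$enc
  rot[4] = clopedi$ency
  rot[5] = lopedi$encyc
  rot[6] = opedi$encycl
  rot[7] = pedi$encyclo
  rot[8] = edi$encyclop
  rot[9] = di$encyclope
  rot[10] = i$encycloped
  rot[11] = $encyclopedi
Sorted (with $ < everything):
  sorted[0] = $encyclopedi  (last char: 'i')
  sorted[1] = clopedi$ency  (last char: 'y')
  sorted[2] = cyclopedi$en  (last char: 'n')
  sorted[3] = di$encyclope  (last char: 'e')
  sorted[4] = edi$encyclop  (last char: 'p')
  sorted[5] = encyclopedi$  (last char: '$')
  sorted[6] = i$encycloped  (last char: 'd')
  sorted[7] = lopedi$encyc  (last char: 'c')
  sorted[8] = ncyclopedi$e  (last char: 'e')
  sorted[9] = opedi$encycl  (last char: 'l')
  sorted[10] = pedi$encyclo  (last char: 'o')
  sorted[11] = yclopedi$enc  (last char: 'c')
Last column: iynep$dceloc
Original string S is at sorted index 5

Answer: iynep$dceloc
5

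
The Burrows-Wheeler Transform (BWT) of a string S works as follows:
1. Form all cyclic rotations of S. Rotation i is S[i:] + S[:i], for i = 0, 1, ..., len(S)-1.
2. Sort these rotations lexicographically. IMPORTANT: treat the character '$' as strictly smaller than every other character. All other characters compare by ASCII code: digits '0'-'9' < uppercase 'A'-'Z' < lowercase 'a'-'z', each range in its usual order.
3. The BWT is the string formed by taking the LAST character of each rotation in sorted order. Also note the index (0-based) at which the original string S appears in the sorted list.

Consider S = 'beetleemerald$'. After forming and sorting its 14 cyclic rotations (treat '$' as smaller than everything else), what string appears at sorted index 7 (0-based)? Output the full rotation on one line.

All 14 rotations (rotation i = S[i:]+S[:i]):
  rot[0] = beetleemerald$
  rot[1] = eetleemerald$b
  rot[2] = etleemerald$be
  rot[3] = tleemerald$bee
  rot[4] = leemerald$beet
  rot[5] = eemerald$beetl
  rot[6] = emerald$beetle
  rot[7] = merald$beetlee
  rot[8] = erald$beetleem
  rot[9] = rald$beetleeme
  rot[10] = ald$beetleemer
  rot[11] = ld$beetleemera
  rot[12] = d$beetleemeral
  rot[13] = $beetleemerald
Sorted (with $ < everything):
  sorted[0] = $beetleemerald
  sorted[1] = ald$beetleemer
  sorted[2] = beetleemerald$
  sorted[3] = d$beetleemeral
  sorted[4] = eemerald$beetl
  sorted[5] = eetleemerald$b
  sorted[6] = emerald$beetle
  sorted[7] = erald$beetleem
  sorted[8] = etleemerald$be
  sorted[9] = ld$beetleemera
  sorted[10] = leemerald$beet
  sorted[11] = merald$beetlee
  sorted[12] = rald$beetleeme
  sorted[13] = tleemerald$bee
sorted[7] = erald$beetleem

Answer: erald$beetleem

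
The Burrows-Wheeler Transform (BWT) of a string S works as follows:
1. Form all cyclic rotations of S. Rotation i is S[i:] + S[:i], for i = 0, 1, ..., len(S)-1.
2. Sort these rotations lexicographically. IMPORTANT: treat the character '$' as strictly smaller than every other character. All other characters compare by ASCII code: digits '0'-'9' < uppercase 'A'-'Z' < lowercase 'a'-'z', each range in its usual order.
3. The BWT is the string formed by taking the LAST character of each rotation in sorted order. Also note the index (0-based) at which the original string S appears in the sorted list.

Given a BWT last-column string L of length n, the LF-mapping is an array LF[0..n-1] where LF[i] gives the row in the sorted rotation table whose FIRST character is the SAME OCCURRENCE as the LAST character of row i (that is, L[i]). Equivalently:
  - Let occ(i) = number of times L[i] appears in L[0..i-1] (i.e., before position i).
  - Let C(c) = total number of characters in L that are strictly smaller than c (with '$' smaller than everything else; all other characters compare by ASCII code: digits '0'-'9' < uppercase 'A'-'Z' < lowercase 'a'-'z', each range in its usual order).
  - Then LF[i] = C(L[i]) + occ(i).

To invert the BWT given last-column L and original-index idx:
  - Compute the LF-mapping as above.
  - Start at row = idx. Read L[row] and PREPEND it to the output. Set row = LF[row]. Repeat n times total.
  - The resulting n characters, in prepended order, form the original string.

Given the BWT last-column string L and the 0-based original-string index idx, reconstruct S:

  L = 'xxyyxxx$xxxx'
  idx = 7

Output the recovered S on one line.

LF mapping: 1 2 10 11 3 4 5 0 6 7 8 9
Walk LF starting at row 7, prepending L[row]:
  step 1: row=7, L[7]='$', prepend. Next row=LF[7]=0
  step 2: row=0, L[0]='x', prepend. Next row=LF[0]=1
  step 3: row=1, L[1]='x', prepend. Next row=LF[1]=2
  step 4: row=2, L[2]='y', prepend. Next row=LF[2]=10
  step 5: row=10, L[10]='x', prepend. Next row=LF[10]=8
  step 6: row=8, L[8]='x', prepend. Next row=LF[8]=6
  step 7: row=6, L[6]='x', prepend. Next row=LF[6]=5
  step 8: row=5, L[5]='x', prepend. Next row=LF[5]=4
  step 9: row=4, L[4]='x', prepend. Next row=LF[4]=3
  step 10: row=3, L[3]='y', prepend. Next row=LF[3]=11
  step 11: row=11, L[11]='x', prepend. Next row=LF[11]=9
  step 12: row=9, L[9]='x', prepend. Next row=LF[9]=7
Reversed output: xxyxxxxxyxx$

Answer: xxyxxxxxyxx$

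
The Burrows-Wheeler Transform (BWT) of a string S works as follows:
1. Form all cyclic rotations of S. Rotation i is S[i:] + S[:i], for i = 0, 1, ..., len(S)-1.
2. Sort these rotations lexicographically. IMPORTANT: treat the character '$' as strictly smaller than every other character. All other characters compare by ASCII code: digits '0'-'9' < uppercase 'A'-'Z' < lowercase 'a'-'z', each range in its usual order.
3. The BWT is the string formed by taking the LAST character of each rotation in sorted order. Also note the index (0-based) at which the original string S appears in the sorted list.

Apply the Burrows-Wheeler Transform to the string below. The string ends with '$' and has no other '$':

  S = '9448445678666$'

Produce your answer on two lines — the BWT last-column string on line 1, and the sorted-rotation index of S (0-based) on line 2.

Answer: 6894446685647$
13

Derivation:
All 14 rotations (rotation i = S[i:]+S[:i]):
  rot[0] = 9448445678666$
  rot[1] = 448445678666$9
  rot[2] = 48445678666$94
  rot[3] = 8445678666$944
  rot[4] = 445678666$9448
  rot[5] = 45678666$94484
  rot[6] = 5678666$944844
  rot[7] = 678666$9448445
  rot[8] = 78666$94484456
  rot[9] = 8666$944844567
  rot[10] = 666$9448445678
  rot[11] = 66$94484456786
  rot[12] = 6$944844567866
  rot[13] = $9448445678666
Sorted (with $ < everything):
  sorted[0] = $9448445678666  (last char: '6')
  sorted[1] = 445678666$9448  (last char: '8')
  sorted[2] = 448445678666$9  (last char: '9')
  sorted[3] = 45678666$94484  (last char: '4')
  sorted[4] = 48445678666$94  (last char: '4')
  sorted[5] = 5678666$944844  (last char: '4')
  sorted[6] = 6$944844567866  (last char: '6')
  sorted[7] = 66$94484456786  (last char: '6')
  sorted[8] = 666$9448445678  (last char: '8')
  sorted[9] = 678666$9448445  (last char: '5')
  sorted[10] = 78666$94484456  (last char: '6')
  sorted[11] = 8445678666$944  (last char: '4')
  sorted[12] = 8666$944844567  (last char: '7')
  sorted[13] = 9448445678666$  (last char: '$')
Last column: 6894446685647$
Original string S is at sorted index 13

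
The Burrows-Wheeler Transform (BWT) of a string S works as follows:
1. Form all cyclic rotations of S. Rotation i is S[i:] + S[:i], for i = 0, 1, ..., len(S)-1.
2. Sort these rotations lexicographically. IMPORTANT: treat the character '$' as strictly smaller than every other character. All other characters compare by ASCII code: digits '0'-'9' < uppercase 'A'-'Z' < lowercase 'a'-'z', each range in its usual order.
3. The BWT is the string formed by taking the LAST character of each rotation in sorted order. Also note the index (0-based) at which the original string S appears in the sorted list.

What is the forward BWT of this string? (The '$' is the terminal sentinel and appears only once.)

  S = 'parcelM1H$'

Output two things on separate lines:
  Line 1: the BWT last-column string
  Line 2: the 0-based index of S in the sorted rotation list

Answer: HM1lprce$a
8

Derivation:
All 10 rotations (rotation i = S[i:]+S[:i]):
  rot[0] = parcelM1H$
  rot[1] = arcelM1H$p
  rot[2] = rcelM1H$pa
  rot[3] = celM1H$par
  rot[4] = elM1H$parc
  rot[5] = lM1H$parce
  rot[6] = M1H$parcel
  rot[7] = 1H$parcelM
  rot[8] = H$parcelM1
  rot[9] = $parcelM1H
Sorted (with $ < everything):
  sorted[0] = $parcelM1H  (last char: 'H')
  sorted[1] = 1H$parcelM  (last char: 'M')
  sorted[2] = H$parcelM1  (last char: '1')
  sorted[3] = M1H$parcel  (last char: 'l')
  sorted[4] = arcelM1H$p  (last char: 'p')
  sorted[5] = celM1H$par  (last char: 'r')
  sorted[6] = elM1H$parc  (last char: 'c')
  sorted[7] = lM1H$parce  (last char: 'e')
  sorted[8] = parcelM1H$  (last char: '$')
  sorted[9] = rcelM1H$pa  (last char: 'a')
Last column: HM1lprce$a
Original string S is at sorted index 8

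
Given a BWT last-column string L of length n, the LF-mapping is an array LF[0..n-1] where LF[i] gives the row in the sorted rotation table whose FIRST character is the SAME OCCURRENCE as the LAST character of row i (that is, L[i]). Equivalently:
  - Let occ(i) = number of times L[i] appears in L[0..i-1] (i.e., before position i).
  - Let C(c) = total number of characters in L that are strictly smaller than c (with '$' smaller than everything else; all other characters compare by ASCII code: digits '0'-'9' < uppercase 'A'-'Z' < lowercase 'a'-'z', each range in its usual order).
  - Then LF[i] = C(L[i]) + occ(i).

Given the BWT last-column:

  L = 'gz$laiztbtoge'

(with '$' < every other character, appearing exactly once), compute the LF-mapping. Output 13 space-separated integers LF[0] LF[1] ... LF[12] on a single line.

Answer: 4 11 0 7 1 6 12 9 2 10 8 5 3

Derivation:
Char counts: '$':1, 'a':1, 'b':1, 'e':1, 'g':2, 'i':1, 'l':1, 'o':1, 't':2, 'z':2
C (first-col start): C('$')=0, C('a')=1, C('b')=2, C('e')=3, C('g')=4, C('i')=6, C('l')=7, C('o')=8, C('t')=9, C('z')=11
L[0]='g': occ=0, LF[0]=C('g')+0=4+0=4
L[1]='z': occ=0, LF[1]=C('z')+0=11+0=11
L[2]='$': occ=0, LF[2]=C('$')+0=0+0=0
L[3]='l': occ=0, LF[3]=C('l')+0=7+0=7
L[4]='a': occ=0, LF[4]=C('a')+0=1+0=1
L[5]='i': occ=0, LF[5]=C('i')+0=6+0=6
L[6]='z': occ=1, LF[6]=C('z')+1=11+1=12
L[7]='t': occ=0, LF[7]=C('t')+0=9+0=9
L[8]='b': occ=0, LF[8]=C('b')+0=2+0=2
L[9]='t': occ=1, LF[9]=C('t')+1=9+1=10
L[10]='o': occ=0, LF[10]=C('o')+0=8+0=8
L[11]='g': occ=1, LF[11]=C('g')+1=4+1=5
L[12]='e': occ=0, LF[12]=C('e')+0=3+0=3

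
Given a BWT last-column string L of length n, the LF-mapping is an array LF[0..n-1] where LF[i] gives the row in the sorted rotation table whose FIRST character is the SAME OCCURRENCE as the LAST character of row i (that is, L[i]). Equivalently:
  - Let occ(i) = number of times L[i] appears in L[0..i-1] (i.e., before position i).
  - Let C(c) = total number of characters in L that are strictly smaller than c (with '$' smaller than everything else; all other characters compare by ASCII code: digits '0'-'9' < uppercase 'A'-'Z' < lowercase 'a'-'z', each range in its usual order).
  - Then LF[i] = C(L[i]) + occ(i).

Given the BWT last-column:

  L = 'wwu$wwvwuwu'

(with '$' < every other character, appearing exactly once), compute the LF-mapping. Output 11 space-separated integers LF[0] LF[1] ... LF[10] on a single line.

Char counts: '$':1, 'u':3, 'v':1, 'w':6
C (first-col start): C('$')=0, C('u')=1, C('v')=4, C('w')=5
L[0]='w': occ=0, LF[0]=C('w')+0=5+0=5
L[1]='w': occ=1, LF[1]=C('w')+1=5+1=6
L[2]='u': occ=0, LF[2]=C('u')+0=1+0=1
L[3]='$': occ=0, LF[3]=C('$')+0=0+0=0
L[4]='w': occ=2, LF[4]=C('w')+2=5+2=7
L[5]='w': occ=3, LF[5]=C('w')+3=5+3=8
L[6]='v': occ=0, LF[6]=C('v')+0=4+0=4
L[7]='w': occ=4, LF[7]=C('w')+4=5+4=9
L[8]='u': occ=1, LF[8]=C('u')+1=1+1=2
L[9]='w': occ=5, LF[9]=C('w')+5=5+5=10
L[10]='u': occ=2, LF[10]=C('u')+2=1+2=3

Answer: 5 6 1 0 7 8 4 9 2 10 3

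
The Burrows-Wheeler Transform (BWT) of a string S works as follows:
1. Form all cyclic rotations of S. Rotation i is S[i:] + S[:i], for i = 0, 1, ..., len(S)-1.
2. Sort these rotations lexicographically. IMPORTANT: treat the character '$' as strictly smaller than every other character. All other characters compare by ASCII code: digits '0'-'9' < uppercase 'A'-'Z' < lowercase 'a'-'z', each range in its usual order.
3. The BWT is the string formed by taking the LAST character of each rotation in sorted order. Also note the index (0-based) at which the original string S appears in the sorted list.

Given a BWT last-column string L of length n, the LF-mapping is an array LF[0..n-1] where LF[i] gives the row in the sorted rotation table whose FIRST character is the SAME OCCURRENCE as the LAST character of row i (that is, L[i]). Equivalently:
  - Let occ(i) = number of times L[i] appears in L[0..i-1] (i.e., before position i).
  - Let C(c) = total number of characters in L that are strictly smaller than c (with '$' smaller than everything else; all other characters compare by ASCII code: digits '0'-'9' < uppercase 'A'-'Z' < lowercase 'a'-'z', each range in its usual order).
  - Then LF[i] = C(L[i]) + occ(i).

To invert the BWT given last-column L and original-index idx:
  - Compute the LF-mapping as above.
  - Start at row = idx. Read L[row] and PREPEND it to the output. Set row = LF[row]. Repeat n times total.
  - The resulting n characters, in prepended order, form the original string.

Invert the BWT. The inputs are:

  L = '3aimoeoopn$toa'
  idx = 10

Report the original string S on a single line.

Answer: onomatopoeia3$

Derivation:
LF mapping: 1 2 5 6 8 4 9 10 12 7 0 13 11 3
Walk LF starting at row 10, prepending L[row]:
  step 1: row=10, L[10]='$', prepend. Next row=LF[10]=0
  step 2: row=0, L[0]='3', prepend. Next row=LF[0]=1
  step 3: row=1, L[1]='a', prepend. Next row=LF[1]=2
  step 4: row=2, L[2]='i', prepend. Next row=LF[2]=5
  step 5: row=5, L[5]='e', prepend. Next row=LF[5]=4
  step 6: row=4, L[4]='o', prepend. Next row=LF[4]=8
  step 7: row=8, L[8]='p', prepend. Next row=LF[8]=12
  step 8: row=12, L[12]='o', prepend. Next row=LF[12]=11
  step 9: row=11, L[11]='t', prepend. Next row=LF[11]=13
  step 10: row=13, L[13]='a', prepend. Next row=LF[13]=3
  step 11: row=3, L[3]='m', prepend. Next row=LF[3]=6
  step 12: row=6, L[6]='o', prepend. Next row=LF[6]=9
  step 13: row=9, L[9]='n', prepend. Next row=LF[9]=7
  step 14: row=7, L[7]='o', prepend. Next row=LF[7]=10
Reversed output: onomatopoeia3$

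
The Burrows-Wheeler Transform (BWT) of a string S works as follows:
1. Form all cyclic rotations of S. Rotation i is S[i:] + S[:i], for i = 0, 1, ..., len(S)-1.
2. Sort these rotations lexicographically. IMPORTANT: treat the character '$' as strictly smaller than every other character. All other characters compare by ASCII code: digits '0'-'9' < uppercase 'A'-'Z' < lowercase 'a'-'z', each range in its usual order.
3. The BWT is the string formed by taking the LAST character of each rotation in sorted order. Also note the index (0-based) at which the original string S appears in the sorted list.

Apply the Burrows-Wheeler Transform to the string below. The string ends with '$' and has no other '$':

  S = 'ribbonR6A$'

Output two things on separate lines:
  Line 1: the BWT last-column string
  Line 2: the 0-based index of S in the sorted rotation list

All 10 rotations (rotation i = S[i:]+S[:i]):
  rot[0] = ribbonR6A$
  rot[1] = ibbonR6A$r
  rot[2] = bbonR6A$ri
  rot[3] = bonR6A$rib
  rot[4] = onR6A$ribb
  rot[5] = nR6A$ribbo
  rot[6] = R6A$ribbon
  rot[7] = 6A$ribbonR
  rot[8] = A$ribbonR6
  rot[9] = $ribbonR6A
Sorted (with $ < everything):
  sorted[0] = $ribbonR6A  (last char: 'A')
  sorted[1] = 6A$ribbonR  (last char: 'R')
  sorted[2] = A$ribbonR6  (last char: '6')
  sorted[3] = R6A$ribbon  (last char: 'n')
  sorted[4] = bbonR6A$ri  (last char: 'i')
  sorted[5] = bonR6A$rib  (last char: 'b')
  sorted[6] = ibbonR6A$r  (last char: 'r')
  sorted[7] = nR6A$ribbo  (last char: 'o')
  sorted[8] = onR6A$ribb  (last char: 'b')
  sorted[9] = ribbonR6A$  (last char: '$')
Last column: AR6nibrob$
Original string S is at sorted index 9

Answer: AR6nibrob$
9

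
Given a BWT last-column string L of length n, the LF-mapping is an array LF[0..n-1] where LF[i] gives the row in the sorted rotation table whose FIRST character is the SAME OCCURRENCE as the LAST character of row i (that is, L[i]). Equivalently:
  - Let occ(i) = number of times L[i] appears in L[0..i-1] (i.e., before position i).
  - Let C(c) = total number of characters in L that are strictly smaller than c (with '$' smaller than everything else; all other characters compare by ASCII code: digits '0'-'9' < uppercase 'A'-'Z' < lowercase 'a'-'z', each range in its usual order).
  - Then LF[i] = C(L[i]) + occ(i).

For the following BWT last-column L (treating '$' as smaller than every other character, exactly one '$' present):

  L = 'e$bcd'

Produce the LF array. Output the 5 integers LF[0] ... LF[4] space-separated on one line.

Answer: 4 0 1 2 3

Derivation:
Char counts: '$':1, 'b':1, 'c':1, 'd':1, 'e':1
C (first-col start): C('$')=0, C('b')=1, C('c')=2, C('d')=3, C('e')=4
L[0]='e': occ=0, LF[0]=C('e')+0=4+0=4
L[1]='$': occ=0, LF[1]=C('$')+0=0+0=0
L[2]='b': occ=0, LF[2]=C('b')+0=1+0=1
L[3]='c': occ=0, LF[3]=C('c')+0=2+0=2
L[4]='d': occ=0, LF[4]=C('d')+0=3+0=3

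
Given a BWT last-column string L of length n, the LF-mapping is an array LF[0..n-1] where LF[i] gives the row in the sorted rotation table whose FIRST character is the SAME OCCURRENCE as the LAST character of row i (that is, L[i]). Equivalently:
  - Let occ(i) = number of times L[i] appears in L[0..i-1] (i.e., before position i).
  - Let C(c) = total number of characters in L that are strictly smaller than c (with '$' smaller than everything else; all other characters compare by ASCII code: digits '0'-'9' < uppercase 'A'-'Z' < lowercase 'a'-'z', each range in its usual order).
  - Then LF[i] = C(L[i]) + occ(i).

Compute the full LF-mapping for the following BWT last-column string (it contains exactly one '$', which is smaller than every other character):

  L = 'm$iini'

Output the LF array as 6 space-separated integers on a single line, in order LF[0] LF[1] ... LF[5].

Answer: 4 0 1 2 5 3

Derivation:
Char counts: '$':1, 'i':3, 'm':1, 'n':1
C (first-col start): C('$')=0, C('i')=1, C('m')=4, C('n')=5
L[0]='m': occ=0, LF[0]=C('m')+0=4+0=4
L[1]='$': occ=0, LF[1]=C('$')+0=0+0=0
L[2]='i': occ=0, LF[2]=C('i')+0=1+0=1
L[3]='i': occ=1, LF[3]=C('i')+1=1+1=2
L[4]='n': occ=0, LF[4]=C('n')+0=5+0=5
L[5]='i': occ=2, LF[5]=C('i')+2=1+2=3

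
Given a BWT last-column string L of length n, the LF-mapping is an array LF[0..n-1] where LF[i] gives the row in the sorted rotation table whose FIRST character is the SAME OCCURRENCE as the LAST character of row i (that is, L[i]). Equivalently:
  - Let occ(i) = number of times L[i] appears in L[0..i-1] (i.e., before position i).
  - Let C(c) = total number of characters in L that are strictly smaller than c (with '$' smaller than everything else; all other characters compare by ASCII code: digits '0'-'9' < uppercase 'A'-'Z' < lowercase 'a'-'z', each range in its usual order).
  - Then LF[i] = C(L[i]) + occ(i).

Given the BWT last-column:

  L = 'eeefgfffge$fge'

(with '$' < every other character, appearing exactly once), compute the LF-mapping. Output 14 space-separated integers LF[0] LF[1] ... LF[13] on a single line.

Char counts: '$':1, 'e':5, 'f':5, 'g':3
C (first-col start): C('$')=0, C('e')=1, C('f')=6, C('g')=11
L[0]='e': occ=0, LF[0]=C('e')+0=1+0=1
L[1]='e': occ=1, LF[1]=C('e')+1=1+1=2
L[2]='e': occ=2, LF[2]=C('e')+2=1+2=3
L[3]='f': occ=0, LF[3]=C('f')+0=6+0=6
L[4]='g': occ=0, LF[4]=C('g')+0=11+0=11
L[5]='f': occ=1, LF[5]=C('f')+1=6+1=7
L[6]='f': occ=2, LF[6]=C('f')+2=6+2=8
L[7]='f': occ=3, LF[7]=C('f')+3=6+3=9
L[8]='g': occ=1, LF[8]=C('g')+1=11+1=12
L[9]='e': occ=3, LF[9]=C('e')+3=1+3=4
L[10]='$': occ=0, LF[10]=C('$')+0=0+0=0
L[11]='f': occ=4, LF[11]=C('f')+4=6+4=10
L[12]='g': occ=2, LF[12]=C('g')+2=11+2=13
L[13]='e': occ=4, LF[13]=C('e')+4=1+4=5

Answer: 1 2 3 6 11 7 8 9 12 4 0 10 13 5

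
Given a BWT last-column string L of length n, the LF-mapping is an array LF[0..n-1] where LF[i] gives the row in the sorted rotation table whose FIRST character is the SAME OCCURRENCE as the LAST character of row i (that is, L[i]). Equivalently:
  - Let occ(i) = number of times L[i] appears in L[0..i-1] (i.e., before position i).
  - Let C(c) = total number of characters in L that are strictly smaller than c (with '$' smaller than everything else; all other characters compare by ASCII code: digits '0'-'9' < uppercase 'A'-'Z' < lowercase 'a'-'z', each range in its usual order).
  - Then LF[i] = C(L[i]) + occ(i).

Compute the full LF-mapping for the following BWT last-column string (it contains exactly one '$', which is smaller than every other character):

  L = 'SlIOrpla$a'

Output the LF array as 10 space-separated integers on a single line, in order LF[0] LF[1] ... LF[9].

Answer: 3 6 1 2 9 8 7 4 0 5

Derivation:
Char counts: '$':1, 'I':1, 'O':1, 'S':1, 'a':2, 'l':2, 'p':1, 'r':1
C (first-col start): C('$')=0, C('I')=1, C('O')=2, C('S')=3, C('a')=4, C('l')=6, C('p')=8, C('r')=9
L[0]='S': occ=0, LF[0]=C('S')+0=3+0=3
L[1]='l': occ=0, LF[1]=C('l')+0=6+0=6
L[2]='I': occ=0, LF[2]=C('I')+0=1+0=1
L[3]='O': occ=0, LF[3]=C('O')+0=2+0=2
L[4]='r': occ=0, LF[4]=C('r')+0=9+0=9
L[5]='p': occ=0, LF[5]=C('p')+0=8+0=8
L[6]='l': occ=1, LF[6]=C('l')+1=6+1=7
L[7]='a': occ=0, LF[7]=C('a')+0=4+0=4
L[8]='$': occ=0, LF[8]=C('$')+0=0+0=0
L[9]='a': occ=1, LF[9]=C('a')+1=4+1=5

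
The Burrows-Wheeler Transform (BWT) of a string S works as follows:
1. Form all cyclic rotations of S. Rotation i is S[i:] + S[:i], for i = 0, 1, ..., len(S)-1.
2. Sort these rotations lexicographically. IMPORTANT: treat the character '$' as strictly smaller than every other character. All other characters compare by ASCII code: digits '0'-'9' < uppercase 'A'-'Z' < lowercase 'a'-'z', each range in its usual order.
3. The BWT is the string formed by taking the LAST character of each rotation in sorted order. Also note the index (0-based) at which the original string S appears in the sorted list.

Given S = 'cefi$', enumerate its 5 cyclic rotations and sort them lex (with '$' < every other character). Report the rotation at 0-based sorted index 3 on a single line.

Answer: fi$ce

Derivation:
All 5 rotations (rotation i = S[i:]+S[:i]):
  rot[0] = cefi$
  rot[1] = efi$c
  rot[2] = fi$ce
  rot[3] = i$cef
  rot[4] = $cefi
Sorted (with $ < everything):
  sorted[0] = $cefi
  sorted[1] = cefi$
  sorted[2] = efi$c
  sorted[3] = fi$ce
  sorted[4] = i$cef
sorted[3] = fi$ce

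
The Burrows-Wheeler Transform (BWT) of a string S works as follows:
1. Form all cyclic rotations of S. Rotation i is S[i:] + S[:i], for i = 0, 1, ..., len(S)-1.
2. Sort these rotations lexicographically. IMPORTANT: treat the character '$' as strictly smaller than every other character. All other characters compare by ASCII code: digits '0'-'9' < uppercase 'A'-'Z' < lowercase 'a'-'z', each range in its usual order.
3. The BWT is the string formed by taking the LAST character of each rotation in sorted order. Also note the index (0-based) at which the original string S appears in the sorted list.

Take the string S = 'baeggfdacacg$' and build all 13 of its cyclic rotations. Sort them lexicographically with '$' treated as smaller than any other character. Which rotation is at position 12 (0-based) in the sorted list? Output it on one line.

All 13 rotations (rotation i = S[i:]+S[:i]):
  rot[0] = baeggfdacacg$
  rot[1] = aeggfdacacg$b
  rot[2] = eggfdacacg$ba
  rot[3] = ggfdacacg$bae
  rot[4] = gfdacacg$baeg
  rot[5] = fdacacg$baegg
  rot[6] = dacacg$baeggf
  rot[7] = acacg$baeggfd
  rot[8] = cacg$baeggfda
  rot[9] = acg$baeggfdac
  rot[10] = cg$baeggfdaca
  rot[11] = g$baeggfdacac
  rot[12] = $baeggfdacacg
Sorted (with $ < everything):
  sorted[0] = $baeggfdacacg
  sorted[1] = acacg$baeggfd
  sorted[2] = acg$baeggfdac
  sorted[3] = aeggfdacacg$b
  sorted[4] = baeggfdacacg$
  sorted[5] = cacg$baeggfda
  sorted[6] = cg$baeggfdaca
  sorted[7] = dacacg$baeggf
  sorted[8] = eggfdacacg$ba
  sorted[9] = fdacacg$baegg
  sorted[10] = g$baeggfdacac
  sorted[11] = gfdacacg$baeg
  sorted[12] = ggfdacacg$bae
sorted[12] = ggfdacacg$bae

Answer: ggfdacacg$bae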